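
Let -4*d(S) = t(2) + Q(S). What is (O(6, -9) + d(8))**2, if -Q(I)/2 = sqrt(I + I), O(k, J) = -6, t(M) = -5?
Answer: 121/16 ≈ 7.5625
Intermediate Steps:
Q(I) = -2*sqrt(2)*sqrt(I) (Q(I) = -2*sqrt(I + I) = -2*sqrt(2)*sqrt(I))
d(S) = 5/4 + sqrt(2)*sqrt(S)/2 (d(S) = -(-5 - 2*sqrt(2)*sqrt(S))/4 = 5/4 + sqrt(2)*sqrt(S)/2)
(O(6, -9) + d(8))**2 = (-6 + (5/4 + sqrt(2)*sqrt(8)/2))**2 = (-6 + (5/4 + sqrt(2)*(2*sqrt(2))/2))**2 = (-6 + (5/4 + 2))**2 = (-6 + 13/4)**2 = (-11/4)**2 = 121/16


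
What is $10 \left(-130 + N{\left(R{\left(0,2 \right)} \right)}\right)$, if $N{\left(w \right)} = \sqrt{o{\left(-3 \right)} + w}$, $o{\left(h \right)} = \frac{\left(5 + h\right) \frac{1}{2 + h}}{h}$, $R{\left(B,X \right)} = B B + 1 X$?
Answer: $-1300 + \frac{20 \sqrt{6}}{3} \approx -1283.7$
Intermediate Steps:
$R{\left(B,X \right)} = X + B^{2}$ ($R{\left(B,X \right)} = B^{2} + X = X + B^{2}$)
$o{\left(h \right)} = \frac{5 + h}{h \left(2 + h\right)}$ ($o{\left(h \right)} = \frac{\frac{1}{2 + h} \left(5 + h\right)}{h} = \frac{5 + h}{h \left(2 + h\right)}$)
$N{\left(w \right)} = \sqrt{\frac{2}{3} + w}$ ($N{\left(w \right)} = \sqrt{\frac{5 - 3}{\left(-3\right) \left(2 - 3\right)} + w} = \sqrt{\left(- \frac{1}{3}\right) \frac{1}{-1} \cdot 2 + w} = \sqrt{\left(- \frac{1}{3}\right) \left(-1\right) 2 + w} = \sqrt{\frac{2}{3} + w}$)
$10 \left(-130 + N{\left(R{\left(0,2 \right)} \right)}\right) = 10 \left(-130 + \frac{\sqrt{6 + 9 \left(2 + 0^{2}\right)}}{3}\right) = 10 \left(-130 + \frac{\sqrt{6 + 9 \left(2 + 0\right)}}{3}\right) = 10 \left(-130 + \frac{\sqrt{6 + 9 \cdot 2}}{3}\right) = 10 \left(-130 + \frac{\sqrt{6 + 18}}{3}\right) = 10 \left(-130 + \frac{\sqrt{24}}{3}\right) = 10 \left(-130 + \frac{2 \sqrt{6}}{3}\right) = -1300 + \frac{20 \sqrt{6}}{3}$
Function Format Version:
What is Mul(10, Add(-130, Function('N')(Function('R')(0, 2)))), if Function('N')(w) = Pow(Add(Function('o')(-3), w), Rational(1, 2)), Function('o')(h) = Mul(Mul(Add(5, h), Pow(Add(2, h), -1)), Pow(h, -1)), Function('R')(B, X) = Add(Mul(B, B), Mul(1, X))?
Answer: Add(-1300, Mul(Rational(20, 3), Pow(6, Rational(1, 2)))) ≈ -1283.7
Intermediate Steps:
Function('R')(B, X) = Add(X, Pow(B, 2)) (Function('R')(B, X) = Add(Pow(B, 2), X) = Add(X, Pow(B, 2)))
Function('o')(h) = Mul(Pow(h, -1), Pow(Add(2, h), -1), Add(5, h)) (Function('o')(h) = Mul(Mul(Pow(Add(2, h), -1), Add(5, h)), Pow(h, -1)) = Mul(Pow(h, -1), Pow(Add(2, h), -1), Add(5, h)))
Function('N')(w) = Pow(Add(Rational(2, 3), w), Rational(1, 2)) (Function('N')(w) = Pow(Add(Mul(Pow(-3, -1), Pow(Add(2, -3), -1), Add(5, -3)), w), Rational(1, 2)) = Pow(Add(Mul(Rational(-1, 3), Pow(-1, -1), 2), w), Rational(1, 2)) = Pow(Add(Mul(Rational(-1, 3), -1, 2), w), Rational(1, 2)) = Pow(Add(Rational(2, 3), w), Rational(1, 2)))
Mul(10, Add(-130, Function('N')(Function('R')(0, 2)))) = Mul(10, Add(-130, Mul(Rational(1, 3), Pow(Add(6, Mul(9, Add(2, Pow(0, 2)))), Rational(1, 2))))) = Mul(10, Add(-130, Mul(Rational(1, 3), Pow(Add(6, Mul(9, Add(2, 0))), Rational(1, 2))))) = Mul(10, Add(-130, Mul(Rational(1, 3), Pow(Add(6, Mul(9, 2)), Rational(1, 2))))) = Mul(10, Add(-130, Mul(Rational(1, 3), Pow(Add(6, 18), Rational(1, 2))))) = Mul(10, Add(-130, Mul(Rational(1, 3), Pow(24, Rational(1, 2))))) = Mul(10, Add(-130, Mul(Rational(1, 3), Mul(2, Pow(6, Rational(1, 2)))))) = Mul(10, Add(-130, Mul(Rational(2, 3), Pow(6, Rational(1, 2))))) = Add(-1300, Mul(Rational(20, 3), Pow(6, Rational(1, 2))))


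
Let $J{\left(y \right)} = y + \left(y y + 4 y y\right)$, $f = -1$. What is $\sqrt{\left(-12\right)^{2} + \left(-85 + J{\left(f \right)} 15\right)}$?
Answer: $\sqrt{119} \approx 10.909$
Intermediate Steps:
$J{\left(y \right)} = y + 5 y^{2}$ ($J{\left(y \right)} = y + \left(y^{2} + 4 y^{2}\right) = y + 5 y^{2}$)
$\sqrt{\left(-12\right)^{2} + \left(-85 + J{\left(f \right)} 15\right)} = \sqrt{\left(-12\right)^{2} - \left(85 - - (1 + 5 \left(-1\right)) 15\right)} = \sqrt{144 - \left(85 - - (1 - 5) 15\right)} = \sqrt{144 - \left(85 - \left(-1\right) \left(-4\right) 15\right)} = \sqrt{144 + \left(-85 + 4 \cdot 15\right)} = \sqrt{144 + \left(-85 + 60\right)} = \sqrt{144 - 25} = \sqrt{119}$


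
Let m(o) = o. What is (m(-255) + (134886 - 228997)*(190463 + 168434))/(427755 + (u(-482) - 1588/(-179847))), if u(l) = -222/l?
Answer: -731982105682367697/9270129817805 ≈ -78961.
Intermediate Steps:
(m(-255) + (134886 - 228997)*(190463 + 168434))/(427755 + (u(-482) - 1588/(-179847))) = (-255 + (134886 - 228997)*(190463 + 168434))/(427755 + (-222/(-482) - 1588/(-179847))) = (-255 - 94111*358897)/(427755 + (-222*(-1/482) - 1588*(-1)/179847)) = (-255 - 33776155567)/(427755 + (111/241 - 1*(-1588/179847))) = -33776155822/(427755 + (111/241 + 1588/179847)) = -33776155822/(427755 + 20345725/43343127) = -33776155822/18540259635610/43343127 = -33776155822*43343127/18540259635610 = -731982105682367697/9270129817805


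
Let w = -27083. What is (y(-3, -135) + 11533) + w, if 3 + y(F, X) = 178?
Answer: -15375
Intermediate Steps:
y(F, X) = 175 (y(F, X) = -3 + 178 = 175)
(y(-3, -135) + 11533) + w = (175 + 11533) - 27083 = 11708 - 27083 = -15375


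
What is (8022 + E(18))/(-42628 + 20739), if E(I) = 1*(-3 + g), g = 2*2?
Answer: -8023/21889 ≈ -0.36653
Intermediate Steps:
g = 4
E(I) = 1 (E(I) = 1*(-3 + 4) = 1*1 = 1)
(8022 + E(18))/(-42628 + 20739) = (8022 + 1)/(-42628 + 20739) = 8023/(-21889) = 8023*(-1/21889) = -8023/21889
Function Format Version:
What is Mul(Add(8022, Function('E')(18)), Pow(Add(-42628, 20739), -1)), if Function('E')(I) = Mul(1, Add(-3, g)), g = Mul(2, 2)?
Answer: Rational(-8023, 21889) ≈ -0.36653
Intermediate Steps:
g = 4
Function('E')(I) = 1 (Function('E')(I) = Mul(1, Add(-3, 4)) = Mul(1, 1) = 1)
Mul(Add(8022, Function('E')(18)), Pow(Add(-42628, 20739), -1)) = Mul(Add(8022, 1), Pow(Add(-42628, 20739), -1)) = Mul(8023, Pow(-21889, -1)) = Mul(8023, Rational(-1, 21889)) = Rational(-8023, 21889)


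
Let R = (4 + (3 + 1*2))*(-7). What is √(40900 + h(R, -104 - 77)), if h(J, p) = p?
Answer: 7*√831 ≈ 201.79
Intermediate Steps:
R = -63 (R = (4 + (3 + 2))*(-7) = (4 + 5)*(-7) = 9*(-7) = -63)
√(40900 + h(R, -104 - 77)) = √(40900 + (-104 - 77)) = √(40900 - 181) = √40719 = 7*√831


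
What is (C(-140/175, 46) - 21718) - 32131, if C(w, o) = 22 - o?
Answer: -53873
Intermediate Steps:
(C(-140/175, 46) - 21718) - 32131 = ((22 - 1*46) - 21718) - 32131 = ((22 - 46) - 21718) - 32131 = (-24 - 21718) - 32131 = -21742 - 32131 = -53873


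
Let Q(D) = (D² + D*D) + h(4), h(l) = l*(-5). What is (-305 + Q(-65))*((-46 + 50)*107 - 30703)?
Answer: -245984375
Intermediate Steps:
h(l) = -5*l
Q(D) = -20 + 2*D² (Q(D) = (D² + D*D) - 5*4 = (D² + D²) - 20 = 2*D² - 20 = -20 + 2*D²)
(-305 + Q(-65))*((-46 + 50)*107 - 30703) = (-305 + (-20 + 2*(-65)²))*((-46 + 50)*107 - 30703) = (-305 + (-20 + 2*4225))*(4*107 - 30703) = (-305 + (-20 + 8450))*(428 - 30703) = (-305 + 8430)*(-30275) = 8125*(-30275) = -245984375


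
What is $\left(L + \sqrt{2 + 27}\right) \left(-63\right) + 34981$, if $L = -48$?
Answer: $38005 - 63 \sqrt{29} \approx 37666.0$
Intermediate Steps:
$\left(L + \sqrt{2 + 27}\right) \left(-63\right) + 34981 = \left(-48 + \sqrt{2 + 27}\right) \left(-63\right) + 34981 = \left(-48 + \sqrt{29}\right) \left(-63\right) + 34981 = \left(3024 - 63 \sqrt{29}\right) + 34981 = 38005 - 63 \sqrt{29}$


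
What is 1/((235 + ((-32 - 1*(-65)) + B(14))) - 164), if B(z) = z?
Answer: 1/118 ≈ 0.0084746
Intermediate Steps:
1/((235 + ((-32 - 1*(-65)) + B(14))) - 164) = 1/((235 + ((-32 - 1*(-65)) + 14)) - 164) = 1/((235 + ((-32 + 65) + 14)) - 164) = 1/((235 + (33 + 14)) - 164) = 1/((235 + 47) - 164) = 1/(282 - 164) = 1/118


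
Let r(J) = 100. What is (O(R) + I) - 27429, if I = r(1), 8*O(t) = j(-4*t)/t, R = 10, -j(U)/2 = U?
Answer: -27328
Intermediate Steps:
j(U) = -2*U
O(t) = 1 (O(t) = ((-(-8)*t)/t)/8 = ((8*t)/t)/8 = (⅛)*8 = 1)
I = 100
(O(R) + I) - 27429 = (1 + 100) - 27429 = 101 - 27429 = -27328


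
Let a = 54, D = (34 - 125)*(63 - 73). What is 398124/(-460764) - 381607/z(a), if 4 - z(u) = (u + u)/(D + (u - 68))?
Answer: -1094067720703/11122331 ≈ -98367.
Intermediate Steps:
D = 910 (D = -91*(-10) = 910)
z(u) = 4 - 2*u/(842 + u) (z(u) = 4 - (u + u)/(910 + (u - 68)) = 4 - 2*u/(910 + (-68 + u)) = 4 - 2*u/(842 + u))
398124/(-460764) - 381607/z(a) = 398124/(-460764) - 381607*(842 + 54)/(2*(1684 + 54)) = 398124*(-1/460764) - 381607/(2*1738/896) = -11059/12799 - 381607/(2*(1/896)*1738) = -11059/12799 - 381607/869/224 = -11059/12799 - 381607*224/869 = -11059/12799 - 85479968/869 = -1094067720703/11122331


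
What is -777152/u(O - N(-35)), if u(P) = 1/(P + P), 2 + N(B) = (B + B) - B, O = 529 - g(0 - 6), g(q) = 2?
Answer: -876627456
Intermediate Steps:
O = 527 (O = 529 - 1*2 = 529 - 2 = 527)
N(B) = -2 + B (N(B) = -2 + ((B + B) - B) = -2 + (2*B - B) = -2 + B)
u(P) = 1/(2*P)
-777152/u(O - N(-35)) = -(819118208 - 1554304*(-2 - 35)) = -777152/(1/(2*(527 - 1*(-37)))) = -777152/(1/(2*(527 + 37))) = -777152/((½)/564) = -777152/((½)*(1/564)) = -777152/1/1128 = -777152*1128 = -876627456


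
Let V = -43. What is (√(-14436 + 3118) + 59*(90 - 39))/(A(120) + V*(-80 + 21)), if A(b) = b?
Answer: 3009/2657 + I*√11318/2657 ≈ 1.1325 + 0.04004*I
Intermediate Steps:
(√(-14436 + 3118) + 59*(90 - 39))/(A(120) + V*(-80 + 21)) = (√(-14436 + 3118) + 59*(90 - 39))/(120 - 43*(-80 + 21)) = (√(-11318) + 59*51)/(120 - 43*(-59)) = (I*√11318 + 3009)/(120 + 2537) = (3009 + I*√11318)/2657 = (3009 + I*√11318)*(1/2657) = 3009/2657 + I*√11318/2657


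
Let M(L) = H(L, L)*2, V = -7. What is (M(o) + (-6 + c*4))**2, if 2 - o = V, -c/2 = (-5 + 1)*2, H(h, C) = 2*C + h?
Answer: 12544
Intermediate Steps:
H(h, C) = h + 2*C
c = 16 (c = -2*(-5 + 1)*2 = -(-8)*2 = -2*(-8) = 16)
o = 9 (o = 2 - 1*(-7) = 2 + 7 = 9)
M(L) = 6*L (M(L) = (L + 2*L)*2 = (3*L)*2 = 6*L)
(M(o) + (-6 + c*4))**2 = (6*9 + (-6 + 16*4))**2 = (54 + (-6 + 64))**2 = (54 + 58)**2 = 112**2 = 12544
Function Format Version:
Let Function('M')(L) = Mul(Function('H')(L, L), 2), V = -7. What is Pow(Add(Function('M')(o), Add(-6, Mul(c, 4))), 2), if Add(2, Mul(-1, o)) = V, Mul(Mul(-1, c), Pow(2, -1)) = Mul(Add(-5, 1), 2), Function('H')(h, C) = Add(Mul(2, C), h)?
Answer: 12544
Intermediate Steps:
Function('H')(h, C) = Add(h, Mul(2, C))
c = 16 (c = Mul(-2, Mul(Add(-5, 1), 2)) = Mul(-2, Mul(-4, 2)) = Mul(-2, -8) = 16)
o = 9 (o = Add(2, Mul(-1, -7)) = Add(2, 7) = 9)
Function('M')(L) = Mul(6, L) (Function('M')(L) = Mul(Add(L, Mul(2, L)), 2) = Mul(Mul(3, L), 2) = Mul(6, L))
Pow(Add(Function('M')(o), Add(-6, Mul(c, 4))), 2) = Pow(Add(Mul(6, 9), Add(-6, Mul(16, 4))), 2) = Pow(Add(54, Add(-6, 64)), 2) = Pow(Add(54, 58), 2) = Pow(112, 2) = 12544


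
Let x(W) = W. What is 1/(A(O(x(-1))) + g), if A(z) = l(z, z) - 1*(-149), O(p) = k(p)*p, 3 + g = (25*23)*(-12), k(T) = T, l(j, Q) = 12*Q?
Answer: -1/6742 ≈ -0.00014832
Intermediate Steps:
g = -6903 (g = -3 + (25*23)*(-12) = -3 + 575*(-12) = -3 - 6900 = -6903)
O(p) = p**2 (O(p) = p*p = p**2)
A(z) = 149 + 12*z (A(z) = 12*z - 1*(-149) = 12*z + 149 = 149 + 12*z)
1/(A(O(x(-1))) + g) = 1/((149 + 12*(-1)**2) - 6903) = 1/((149 + 12*1) - 6903) = 1/((149 + 12) - 6903) = 1/(161 - 6903) = 1/(-6742) = -1/6742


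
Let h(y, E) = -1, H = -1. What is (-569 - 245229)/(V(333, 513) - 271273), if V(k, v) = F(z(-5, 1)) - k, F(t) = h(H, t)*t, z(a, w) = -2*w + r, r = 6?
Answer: 122899/135805 ≈ 0.90497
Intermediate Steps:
z(a, w) = 6 - 2*w (z(a, w) = -2*w + 6 = 6 - 2*w)
F(t) = -t
V(k, v) = -4 - k (V(k, v) = -(6 - 2*1) - k = -(6 - 2) - k = -1*4 - k = -4 - k)
(-569 - 245229)/(V(333, 513) - 271273) = (-569 - 245229)/((-4 - 1*333) - 271273) = -245798/((-4 - 333) - 271273) = -245798/(-337 - 271273) = -245798/(-271610) = -245798*(-1/271610) = 122899/135805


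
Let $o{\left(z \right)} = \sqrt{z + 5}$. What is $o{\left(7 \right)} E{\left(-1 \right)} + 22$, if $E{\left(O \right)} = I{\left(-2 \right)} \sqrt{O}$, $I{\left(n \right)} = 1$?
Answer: $22 + 2 i \sqrt{3} \approx 22.0 + 3.4641 i$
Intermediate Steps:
$E{\left(O \right)} = \sqrt{O}$ ($E{\left(O \right)} = 1 \sqrt{O} = \sqrt{O}$)
$o{\left(z \right)} = \sqrt{5 + z}$
$o{\left(7 \right)} E{\left(-1 \right)} + 22 = \sqrt{5 + 7} \sqrt{-1} + 22 = \sqrt{12} i + 22 = 2 \sqrt{3} i + 22 = 2 i \sqrt{3} + 22 = 22 + 2 i \sqrt{3}$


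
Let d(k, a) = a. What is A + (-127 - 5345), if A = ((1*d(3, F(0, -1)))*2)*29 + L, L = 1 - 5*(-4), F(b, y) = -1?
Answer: -5509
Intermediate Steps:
L = 21 (L = 1 + 20 = 21)
A = -37 (A = ((1*(-1))*2)*29 + 21 = -1*2*29 + 21 = -2*29 + 21 = -58 + 21 = -37)
A + (-127 - 5345) = -37 + (-127 - 5345) = -37 - 5472 = -5509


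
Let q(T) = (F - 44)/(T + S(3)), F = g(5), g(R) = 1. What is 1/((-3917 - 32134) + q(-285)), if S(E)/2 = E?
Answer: -279/10058186 ≈ -2.7739e-5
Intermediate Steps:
S(E) = 2*E
F = 1
q(T) = -43/(6 + T) (q(T) = (1 - 44)/(T + 2*3) = -43/(T + 6) = -43/(6 + T))
1/((-3917 - 32134) + q(-285)) = 1/((-3917 - 32134) - 43/(6 - 285)) = 1/(-36051 - 43/(-279)) = 1/(-36051 - 43*(-1/279)) = 1/(-36051 + 43/279) = 1/(-10058186/279) = -279/10058186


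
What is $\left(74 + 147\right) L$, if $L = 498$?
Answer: $110058$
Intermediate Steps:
$\left(74 + 147\right) L = \left(74 + 147\right) 498 = 221 \cdot 498 = 110058$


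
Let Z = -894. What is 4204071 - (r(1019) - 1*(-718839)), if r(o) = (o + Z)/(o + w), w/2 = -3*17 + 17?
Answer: 3314455507/951 ≈ 3.4852e+6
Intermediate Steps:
w = -68 (w = 2*(-3*17 + 17) = 2*(-51 + 17) = 2*(-34) = -68)
r(o) = (-894 + o)/(-68 + o) (r(o) = (o - 894)/(o - 68) = (-894 + o)/(-68 + o))
4204071 - (r(1019) - 1*(-718839)) = 4204071 - ((-894 + 1019)/(-68 + 1019) - 1*(-718839)) = 4204071 - (125/951 + 718839) = 4204071 - 1*683616014/951 = 4204071 - 683616014/951 = 3314455507/951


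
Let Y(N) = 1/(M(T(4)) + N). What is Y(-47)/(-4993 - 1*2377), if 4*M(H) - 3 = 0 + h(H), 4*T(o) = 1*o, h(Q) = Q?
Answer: 1/339020 ≈ 2.9497e-6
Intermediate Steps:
T(o) = o/4 (T(o) = (1*o)/4 = o/4)
M(H) = ¾ + H/4 (M(H) = ¾ + (0 + H)/4 = ¾ + H/4)
Y(N) = 1/(1 + N) (Y(N) = 1/((¾ + ((¼)*4)/4) + N) = 1/((¾ + (¼)*1) + N) = 1/((¾ + ¼) + N) = 1/(1 + N))
Y(-47)/(-4993 - 1*2377) = 1/((1 - 47)*(-4993 - 1*2377)) = 1/((-46)*(-4993 - 2377)) = -1/46/(-7370) = -1/46*(-1/7370) = 1/339020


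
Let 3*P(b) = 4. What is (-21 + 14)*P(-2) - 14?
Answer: -70/3 ≈ -23.333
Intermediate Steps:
P(b) = 4/3 (P(b) = (1/3)*4 = 4/3)
(-21 + 14)*P(-2) - 14 = (-21 + 14)*(4/3) - 14 = -7*4/3 - 14 = -28/3 - 14 = -70/3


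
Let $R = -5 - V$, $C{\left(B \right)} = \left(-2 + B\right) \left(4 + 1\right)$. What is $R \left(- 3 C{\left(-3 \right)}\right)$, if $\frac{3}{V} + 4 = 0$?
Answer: $- \frac{1275}{4} \approx -318.75$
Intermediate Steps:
$V = - \frac{3}{4}$ ($V = \frac{3}{-4 + 0} = \frac{3}{-4} = 3 \left(- \frac{1}{4}\right) = - \frac{3}{4} \approx -0.75$)
$C{\left(B \right)} = -10 + 5 B$ ($C{\left(B \right)} = \left(-2 + B\right) 5 = -10 + 5 B$)
$R = - \frac{17}{4}$ ($R = -5 - - \frac{3}{4} = -5 + \frac{3}{4} = - \frac{17}{4} \approx -4.25$)
$R \left(- 3 C{\left(-3 \right)}\right) = - \frac{17 \left(- 3 \left(-10 + 5 \left(-3\right)\right)\right)}{4} = - \frac{17 \left(- 3 \left(-10 - 15\right)\right)}{4} = - \frac{17 \left(\left(-3\right) \left(-25\right)\right)}{4} = \left(- \frac{17}{4}\right) 75 = - \frac{1275}{4}$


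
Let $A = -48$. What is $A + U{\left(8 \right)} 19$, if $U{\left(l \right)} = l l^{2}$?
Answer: $9680$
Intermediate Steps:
$U{\left(l \right)} = l^{3}$
$A + U{\left(8 \right)} 19 = -48 + 8^{3} \cdot 19 = -48 + 512 \cdot 19 = -48 + 9728 = 9680$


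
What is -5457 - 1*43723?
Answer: -49180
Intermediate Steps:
-5457 - 1*43723 = -5457 - 43723 = -49180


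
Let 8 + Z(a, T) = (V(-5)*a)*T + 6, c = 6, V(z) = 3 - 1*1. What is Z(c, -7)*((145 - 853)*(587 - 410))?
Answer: 10777176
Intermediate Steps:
V(z) = 2 (V(z) = 3 - 1 = 2)
Z(a, T) = -2 + 2*T*a (Z(a, T) = -8 + ((2*a)*T + 6) = -8 + (2*T*a + 6) = -8 + (6 + 2*T*a) = -2 + 2*T*a)
Z(c, -7)*((145 - 853)*(587 - 410)) = (-2 + 2*(-7)*6)*((145 - 853)*(587 - 410)) = (-2 - 84)*(-708*177) = -86*(-125316) = 10777176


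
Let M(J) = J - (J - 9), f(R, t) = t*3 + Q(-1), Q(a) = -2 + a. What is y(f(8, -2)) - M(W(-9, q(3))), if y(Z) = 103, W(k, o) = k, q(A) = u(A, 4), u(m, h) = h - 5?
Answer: 94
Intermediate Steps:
u(m, h) = -5 + h
q(A) = -1 (q(A) = -5 + 4 = -1)
f(R, t) = -3 + 3*t (f(R, t) = t*3 + (-2 - 1) = 3*t - 3 = -3 + 3*t)
M(J) = 9 (M(J) = J - (-9 + J) = J + (9 - J) = 9)
y(f(8, -2)) - M(W(-9, q(3))) = 103 - 1*9 = 103 - 9 = 94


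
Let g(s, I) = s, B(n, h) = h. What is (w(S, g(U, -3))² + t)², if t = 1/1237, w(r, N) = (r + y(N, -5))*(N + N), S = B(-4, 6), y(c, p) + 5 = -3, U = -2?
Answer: 6267730561/1530169 ≈ 4096.1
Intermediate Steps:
y(c, p) = -8 (y(c, p) = -5 - 3 = -8)
S = 6
w(r, N) = 2*N*(-8 + r) (w(r, N) = (r - 8)*(N + N) = (-8 + r)*(2*N) = 2*N*(-8 + r))
t = 1/1237 ≈ 0.00080841
(w(S, g(U, -3))² + t)² = ((2*(-2)*(-8 + 6))² + 1/1237)² = ((2*(-2)*(-2))² + 1/1237)² = (8² + 1/1237)² = (64 + 1/1237)² = (79169/1237)² = 6267730561/1530169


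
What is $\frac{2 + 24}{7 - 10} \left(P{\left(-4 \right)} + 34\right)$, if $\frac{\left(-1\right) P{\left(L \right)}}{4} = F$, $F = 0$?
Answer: $- \frac{884}{3} \approx -294.67$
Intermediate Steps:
$P{\left(L \right)} = 0$ ($P{\left(L \right)} = \left(-4\right) 0 = 0$)
$\frac{2 + 24}{7 - 10} \left(P{\left(-4 \right)} + 34\right) = \frac{2 + 24}{7 - 10} \left(0 + 34\right) = \frac{26}{-3} \cdot 34 = 26 \left(- \frac{1}{3}\right) 34 = \left(- \frac{26}{3}\right) 34 = - \frac{884}{3}$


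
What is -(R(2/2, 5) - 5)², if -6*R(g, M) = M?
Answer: -1225/36 ≈ -34.028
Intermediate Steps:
R(g, M) = -M/6
-(R(2/2, 5) - 5)² = -(-⅙*5 - 5)² = -(-⅚ - 5)² = -(-35/6)² = -1*1225/36 = -1225/36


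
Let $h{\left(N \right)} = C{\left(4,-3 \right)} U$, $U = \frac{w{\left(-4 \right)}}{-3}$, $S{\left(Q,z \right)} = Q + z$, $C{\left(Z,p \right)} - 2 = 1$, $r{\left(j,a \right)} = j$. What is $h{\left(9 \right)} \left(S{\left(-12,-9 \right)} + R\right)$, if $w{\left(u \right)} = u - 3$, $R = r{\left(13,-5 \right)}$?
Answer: $-56$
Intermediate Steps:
$R = 13$
$C{\left(Z,p \right)} = 3$ ($C{\left(Z,p \right)} = 2 + 1 = 3$)
$w{\left(u \right)} = -3 + u$
$U = \frac{7}{3}$ ($U = \frac{-3 - 4}{-3} = \left(-7\right) \left(- \frac{1}{3}\right) = \frac{7}{3} \approx 2.3333$)
$h{\left(N \right)} = 7$ ($h{\left(N \right)} = 3 \cdot \frac{7}{3} = 7$)
$h{\left(9 \right)} \left(S{\left(-12,-9 \right)} + R\right) = 7 \left(\left(-12 - 9\right) + 13\right) = 7 \left(-21 + 13\right) = 7 \left(-8\right) = -56$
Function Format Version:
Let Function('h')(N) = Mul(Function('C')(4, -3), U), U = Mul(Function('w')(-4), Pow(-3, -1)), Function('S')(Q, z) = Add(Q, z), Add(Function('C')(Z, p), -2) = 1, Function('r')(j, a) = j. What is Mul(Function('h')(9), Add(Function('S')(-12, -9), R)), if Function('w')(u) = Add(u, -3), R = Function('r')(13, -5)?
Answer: -56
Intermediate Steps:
R = 13
Function('C')(Z, p) = 3 (Function('C')(Z, p) = Add(2, 1) = 3)
Function('w')(u) = Add(-3, u)
U = Rational(7, 3) (U = Mul(Add(-3, -4), Pow(-3, -1)) = Mul(-7, Rational(-1, 3)) = Rational(7, 3) ≈ 2.3333)
Function('h')(N) = 7 (Function('h')(N) = Mul(3, Rational(7, 3)) = 7)
Mul(Function('h')(9), Add(Function('S')(-12, -9), R)) = Mul(7, Add(Add(-12, -9), 13)) = Mul(7, Add(-21, 13)) = Mul(7, -8) = -56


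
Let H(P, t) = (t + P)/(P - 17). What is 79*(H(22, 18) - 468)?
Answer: -36340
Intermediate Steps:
H(P, t) = (P + t)/(-17 + P)
79*(H(22, 18) - 468) = 79*((22 + 18)/(-17 + 22) - 468) = 79*(40/5 - 468) = 79*((⅕)*40 - 468) = 79*(8 - 468) = 79*(-460) = -36340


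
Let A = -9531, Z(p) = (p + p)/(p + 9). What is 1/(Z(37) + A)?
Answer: -23/219176 ≈ -0.00010494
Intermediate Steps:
Z(p) = 2*p/(9 + p) (Z(p) = (2*p)/(9 + p) = 2*p/(9 + p))
1/(Z(37) + A) = 1/(2*37/(9 + 37) - 9531) = 1/(2*37/46 - 9531) = 1/(2*37*(1/46) - 9531) = 1/(37/23 - 9531) = 1/(-219176/23) = -23/219176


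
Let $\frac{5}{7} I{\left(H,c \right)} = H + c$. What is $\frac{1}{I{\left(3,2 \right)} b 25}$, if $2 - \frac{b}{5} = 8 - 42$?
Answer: $\frac{1}{31500} \approx 3.1746 \cdot 10^{-5}$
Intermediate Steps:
$I{\left(H,c \right)} = \frac{7 H}{5} + \frac{7 c}{5}$ ($I{\left(H,c \right)} = \frac{7 \left(H + c\right)}{5} = \frac{7 H}{5} + \frac{7 c}{5}$)
$b = 180$ ($b = 10 - 5 \left(8 - 42\right) = 10 - -170 = 10 + 170 = 180$)
$\frac{1}{I{\left(3,2 \right)} b 25} = \frac{1}{\left(\frac{7}{5} \cdot 3 + \frac{7}{5} \cdot 2\right) 180 \cdot 25} = \frac{1}{\left(\frac{21}{5} + \frac{14}{5}\right) 180 \cdot 25} = \frac{1}{7 \cdot 180 \cdot 25} = \frac{1}{1260 \cdot 25} = \frac{1}{31500}$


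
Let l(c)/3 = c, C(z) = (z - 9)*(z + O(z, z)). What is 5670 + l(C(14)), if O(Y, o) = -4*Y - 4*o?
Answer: 4200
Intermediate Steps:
C(z) = -7*z*(-9 + z) (C(z) = (z - 9)*(z + (-4*z - 4*z)) = (-9 + z)*(z - 8*z) = (-9 + z)*(-7*z) = -7*z*(-9 + z))
l(c) = 3*c
5670 + l(C(14)) = 5670 + 3*(7*14*(9 - 1*14)) = 5670 + 3*(7*14*(9 - 14)) = 5670 + 3*(7*14*(-5)) = 5670 + 3*(-490) = 5670 - 1470 = 4200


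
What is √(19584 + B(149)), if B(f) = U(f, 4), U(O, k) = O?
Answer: √19733 ≈ 140.47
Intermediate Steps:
B(f) = f
√(19584 + B(149)) = √(19584 + 149) = √19733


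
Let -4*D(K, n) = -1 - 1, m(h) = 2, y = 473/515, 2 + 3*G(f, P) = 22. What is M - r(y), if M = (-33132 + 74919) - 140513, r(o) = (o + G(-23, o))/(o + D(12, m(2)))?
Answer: -432739496/4383 ≈ -98731.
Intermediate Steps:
G(f, P) = 20/3 (G(f, P) = -⅔ + (⅓)*22 = -⅔ + 22/3 = 20/3)
y = 473/515 (y = 473*(1/515) = 473/515 ≈ 0.91845)
D(K, n) = ½ (D(K, n) = -(-1 - 1)/4 = -¼*(-2) = ½)
r(o) = (20/3 + o)/(½ + o) (r(o) = (o + 20/3)/(o + ½) = (20/3 + o)/(½ + o))
M = -98726 (M = 41787 - 140513 = -98726)
M - r(y) = -98726 - 2*(20 + 3*(473/515))/(3*(1 + 2*(473/515))) = -98726 - 2*(20 + 1419/515)/(3*(1 + 946/515)) = -98726 - 2*11719/(3*1461/515*515) = -98726 - 2*515*11719/(3*1461*515) = -98726 - 1*23438/4383 = -98726 - 23438/4383 = -432739496/4383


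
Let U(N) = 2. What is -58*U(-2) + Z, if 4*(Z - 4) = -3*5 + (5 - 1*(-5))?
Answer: -453/4 ≈ -113.25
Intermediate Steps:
Z = 11/4 (Z = 4 + (-3*5 + (5 - 1*(-5)))/4 = 4 + (-15 + (5 + 5))/4 = 4 + (-15 + 10)/4 = 4 + (¼)*(-5) = 4 - 5/4 = 11/4 ≈ 2.7500)
-58*U(-2) + Z = -58*2 + 11/4 = -116 + 11/4 = -453/4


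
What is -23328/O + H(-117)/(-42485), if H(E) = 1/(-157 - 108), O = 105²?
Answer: -1167283823/551667725 ≈ -2.1159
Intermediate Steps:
O = 11025
H(E) = -1/265 (H(E) = 1/(-265) = -1/265)
-23328/O + H(-117)/(-42485) = -23328/11025 - 1/265/(-42485) = -23328*1/11025 - 1/265*(-1/42485) = -2592/1225 + 1/11258525 = -1167283823/551667725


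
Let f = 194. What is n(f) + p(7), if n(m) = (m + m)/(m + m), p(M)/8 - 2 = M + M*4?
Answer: 297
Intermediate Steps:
p(M) = 16 + 40*M (p(M) = 16 + 8*(M + M*4) = 16 + 8*(M + 4*M) = 16 + 8*(5*M) = 16 + 40*M)
n(m) = 1 (n(m) = (2*m)/((2*m)) = (2*m)*(1/(2*m)) = 1)
n(f) + p(7) = 1 + (16 + 40*7) = 1 + (16 + 280) = 1 + 296 = 297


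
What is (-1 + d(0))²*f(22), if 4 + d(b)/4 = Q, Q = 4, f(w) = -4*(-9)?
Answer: 36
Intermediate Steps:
f(w) = 36
d(b) = 0 (d(b) = -16 + 4*4 = -16 + 16 = 0)
(-1 + d(0))²*f(22) = (-1 + 0)²*36 = (-1)²*36 = 1*36 = 36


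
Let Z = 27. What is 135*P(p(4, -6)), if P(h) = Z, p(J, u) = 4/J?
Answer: 3645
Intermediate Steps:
P(h) = 27
135*P(p(4, -6)) = 135*27 = 3645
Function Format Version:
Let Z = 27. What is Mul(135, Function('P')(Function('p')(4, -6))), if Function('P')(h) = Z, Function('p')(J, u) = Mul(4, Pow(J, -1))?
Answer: 3645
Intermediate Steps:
Function('P')(h) = 27
Mul(135, Function('P')(Function('p')(4, -6))) = Mul(135, 27) = 3645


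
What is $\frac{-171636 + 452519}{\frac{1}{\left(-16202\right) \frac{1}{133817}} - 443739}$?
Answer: $- \frac{4550866366}{7189593095} \approx -0.63298$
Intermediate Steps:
$\frac{-171636 + 452519}{\frac{1}{\left(-16202\right) \frac{1}{133817}} - 443739} = \frac{280883}{\frac{1}{\left(-16202\right) \frac{1}{133817}} - 443739} = \frac{280883}{\frac{1}{- \frac{16202}{133817}} - 443739} = \frac{280883}{- \frac{133817}{16202} - 443739} = \frac{280883}{- \frac{7189593095}{16202}} = 280883 \left(- \frac{16202}{7189593095}\right) = - \frac{4550866366}{7189593095}$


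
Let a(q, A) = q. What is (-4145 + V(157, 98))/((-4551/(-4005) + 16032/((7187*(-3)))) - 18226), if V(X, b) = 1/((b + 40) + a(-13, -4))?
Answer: 994243169196/4371705783275 ≈ 0.22743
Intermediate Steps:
V(X, b) = 1/(27 + b) (V(X, b) = 1/((b + 40) - 13) = 1/((40 + b) - 13) = 1/(27 + b))
(-4145 + V(157, 98))/((-4551/(-4005) + 16032/((7187*(-3)))) - 18226) = (-4145 + 1/(27 + 98))/((-4551/(-4005) + 16032/((7187*(-3)))) - 18226) = (-4145 + 1/125)/((-4551*(-1/4005) + 16032/(-21561)) - 18226) = (-4145 + 1/125)/((1517/1335 + 16032*(-1/21561)) - 18226) = -518124/(125*((1517/1335 - 5344/7187) - 18226)) = -518124/(125*(3768439/9594645 - 18226)) = -518124/(125*(-174868231331/9594645)) = -518124/125*(-9594645/174868231331) = 994243169196/4371705783275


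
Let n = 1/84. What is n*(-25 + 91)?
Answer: 11/14 ≈ 0.78571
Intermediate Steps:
n = 1/84 ≈ 0.011905
n*(-25 + 91) = (-25 + 91)/84 = (1/84)*66 = 11/14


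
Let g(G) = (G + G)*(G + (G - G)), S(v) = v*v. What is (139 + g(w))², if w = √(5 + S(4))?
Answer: 32761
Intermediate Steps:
S(v) = v²
w = √21 (w = √(5 + 4²) = √(5 + 16) = √21 ≈ 4.5826)
g(G) = 2*G² (g(G) = (2*G)*(G + 0) = (2*G)*G = 2*G²)
(139 + g(w))² = (139 + 2*(√21)²)² = (139 + 2*21)² = (139 + 42)² = 181² = 32761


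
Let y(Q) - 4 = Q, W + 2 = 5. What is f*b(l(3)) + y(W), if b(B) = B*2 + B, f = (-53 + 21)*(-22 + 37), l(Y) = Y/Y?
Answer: -1433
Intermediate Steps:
l(Y) = 1
W = 3 (W = -2 + 5 = 3)
y(Q) = 4 + Q
f = -480 (f = -32*15 = -480)
b(B) = 3*B (b(B) = 2*B + B = 3*B)
f*b(l(3)) + y(W) = -1440 + (4 + 3) = -480*3 + 7 = -1440 + 7 = -1433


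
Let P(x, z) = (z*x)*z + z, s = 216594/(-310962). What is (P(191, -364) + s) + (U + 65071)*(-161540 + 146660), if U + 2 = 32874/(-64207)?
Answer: -3137689382113368025/3327656189 ≈ -9.4291e+8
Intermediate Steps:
U = -161288/64207 (U = -2 + 32874/(-64207) = -2 + 32874*(-1/64207) = -2 - 32874/64207 = -161288/64207 ≈ -2.5120)
s = -36099/51827 (s = 216594*(-1/310962) = -36099/51827 ≈ -0.69653)
P(x, z) = z + x*z² (P(x, z) = (x*z)*z + z = x*z² + z = z + x*z²)
(P(191, -364) + s) + (U + 65071)*(-161540 + 146660) = (-364*(1 + 191*(-364)) - 36099/51827) + (-161288/64207 + 65071)*(-161540 + 146660) = (-364*(1 - 69524) - 36099/51827) + (4177852409/64207)*(-14880) = (-364*(-69523) - 36099/51827) - 62166443845920/64207 = (25306372 - 36099/51827) - 62166443845920/64207 = 1311553305545/51827 - 62166443845920/64207 = -3137689382113368025/3327656189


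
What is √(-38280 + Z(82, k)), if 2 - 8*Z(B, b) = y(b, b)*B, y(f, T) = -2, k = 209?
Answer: I*√153037/2 ≈ 195.6*I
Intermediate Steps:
Z(B, b) = ¼ + B/4 (Z(B, b) = ¼ - (-1)*B/4 = ¼ + B/4)
√(-38280 + Z(82, k)) = √(-38280 + (¼ + (¼)*82)) = √(-38280 + (¼ + 41/2)) = √(-38280 + 83/4) = √(-153037/4) = I*√153037/2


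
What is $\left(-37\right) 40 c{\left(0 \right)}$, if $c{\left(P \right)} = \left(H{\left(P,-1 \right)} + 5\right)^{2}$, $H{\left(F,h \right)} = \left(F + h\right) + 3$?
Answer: $-72520$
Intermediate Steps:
$H{\left(F,h \right)} = 3 + F + h$
$c{\left(P \right)} = \left(7 + P\right)^{2}$ ($c{\left(P \right)} = \left(\left(3 + P - 1\right) + 5\right)^{2} = \left(\left(2 + P\right) + 5\right)^{2} = \left(7 + P\right)^{2}$)
$\left(-37\right) 40 c{\left(0 \right)} = \left(-37\right) 40 \left(7 + 0\right)^{2} = - 1480 \cdot 7^{2} = \left(-1480\right) 49 = -72520$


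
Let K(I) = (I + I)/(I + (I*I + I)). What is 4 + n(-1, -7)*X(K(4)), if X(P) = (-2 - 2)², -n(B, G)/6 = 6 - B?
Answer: -668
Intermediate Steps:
n(B, G) = -36 + 6*B (n(B, G) = -6*(6 - B) = -36 + 6*B)
K(I) = 2*I/(I² + 2*I) (K(I) = (2*I)/(I + (I² + I)) = (2*I)/(I + (I + I²)) = (2*I)/(I² + 2*I) = 2*I/(I² + 2*I))
X(P) = 16 (X(P) = (-4)² = 16)
4 + n(-1, -7)*X(K(4)) = 4 + (-36 + 6*(-1))*16 = 4 + (-36 - 6)*16 = 4 - 42*16 = 4 - 672 = -668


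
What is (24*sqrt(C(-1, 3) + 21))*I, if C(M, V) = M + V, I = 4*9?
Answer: 864*sqrt(23) ≈ 4143.6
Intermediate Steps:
I = 36
(24*sqrt(C(-1, 3) + 21))*I = (24*sqrt((-1 + 3) + 21))*36 = (24*sqrt(2 + 21))*36 = (24*sqrt(23))*36 = 864*sqrt(23)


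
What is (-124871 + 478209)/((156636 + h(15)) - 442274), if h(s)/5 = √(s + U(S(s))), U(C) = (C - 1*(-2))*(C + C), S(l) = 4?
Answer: -100926759644/81589065469 - 5300070*√7/81589065469 ≈ -1.2372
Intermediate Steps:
U(C) = 2*C*(2 + C) (U(C) = (C + 2)*(2*C) = (2 + C)*(2*C) = 2*C*(2 + C))
h(s) = 5*√(48 + s) (h(s) = 5*√(s + 2*4*(2 + 4)) = 5*√(s + 2*4*6) = 5*√(s + 48) = 5*√(48 + s))
(-124871 + 478209)/((156636 + h(15)) - 442274) = (-124871 + 478209)/((156636 + 5*√(48 + 15)) - 442274) = 353338/((156636 + 5*√63) - 442274) = 353338/((156636 + 5*(3*√7)) - 442274) = 353338/((156636 + 15*√7) - 442274) = 353338/(-285638 + 15*√7)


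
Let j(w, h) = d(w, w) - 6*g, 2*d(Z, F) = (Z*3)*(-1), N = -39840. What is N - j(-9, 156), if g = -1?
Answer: -79719/2 ≈ -39860.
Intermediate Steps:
d(Z, F) = -3*Z/2 (d(Z, F) = ((Z*3)*(-1))/2 = ((3*Z)*(-1))/2 = (-3*Z)/2 = -3*Z/2)
j(w, h) = 6 - 3*w/2 (j(w, h) = -3*w/2 - 6*(-1) = -3*w/2 + 6 = 6 - 3*w/2)
N - j(-9, 156) = -39840 - (6 - 3/2*(-9)) = -39840 - (6 + 27/2) = -39840 - 1*39/2 = -39840 - 39/2 = -79719/2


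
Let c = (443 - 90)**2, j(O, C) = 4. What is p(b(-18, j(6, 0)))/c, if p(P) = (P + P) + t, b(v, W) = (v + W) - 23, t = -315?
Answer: -389/124609 ≈ -0.0031218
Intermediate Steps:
b(v, W) = -23 + W + v (b(v, W) = (W + v) - 23 = -23 + W + v)
c = 124609 (c = 353**2 = 124609)
p(P) = -315 + 2*P (p(P) = (P + P) - 315 = 2*P - 315 = -315 + 2*P)
p(b(-18, j(6, 0)))/c = (-315 + 2*(-23 + 4 - 18))/124609 = (-315 + 2*(-37))*(1/124609) = (-315 - 74)*(1/124609) = -389*1/124609 = -389/124609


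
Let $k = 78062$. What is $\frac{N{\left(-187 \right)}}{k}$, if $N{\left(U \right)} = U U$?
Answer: $\frac{34969}{78062} \approx 0.44796$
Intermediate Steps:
$N{\left(U \right)} = U^{2}$
$\frac{N{\left(-187 \right)}}{k} = \frac{\left(-187\right)^{2}}{78062} = 34969 \cdot \frac{1}{78062} = \frac{34969}{78062}$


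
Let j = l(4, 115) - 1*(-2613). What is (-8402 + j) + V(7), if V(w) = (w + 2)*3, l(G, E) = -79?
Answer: -5841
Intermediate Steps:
V(w) = 6 + 3*w (V(w) = (2 + w)*3 = 6 + 3*w)
j = 2534 (j = -79 - 1*(-2613) = -79 + 2613 = 2534)
(-8402 + j) + V(7) = (-8402 + 2534) + (6 + 3*7) = -5868 + (6 + 21) = -5868 + 27 = -5841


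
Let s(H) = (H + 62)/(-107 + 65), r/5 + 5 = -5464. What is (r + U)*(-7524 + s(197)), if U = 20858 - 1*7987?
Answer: 326974897/3 ≈ 1.0899e+8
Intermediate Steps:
r = -27345 (r = -25 + 5*(-5464) = -25 - 27320 = -27345)
s(H) = -31/21 - H/42 (s(H) = (62 + H)/(-42) = (62 + H)*(-1/42) = -31/21 - H/42)
U = 12871 (U = 20858 - 7987 = 12871)
(r + U)*(-7524 + s(197)) = (-27345 + 12871)*(-7524 + (-31/21 - 1/42*197)) = -14474*(-7524 + (-31/21 - 197/42)) = -14474*(-7524 - 37/6) = -14474*(-45181/6) = 326974897/3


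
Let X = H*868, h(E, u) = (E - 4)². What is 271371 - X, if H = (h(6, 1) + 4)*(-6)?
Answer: 313035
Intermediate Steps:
h(E, u) = (-4 + E)²
H = -48 (H = ((-4 + 6)² + 4)*(-6) = (2² + 4)*(-6) = (4 + 4)*(-6) = 8*(-6) = -48)
X = -41664 (X = -48*868 = -41664)
271371 - X = 271371 - 1*(-41664) = 271371 + 41664 = 313035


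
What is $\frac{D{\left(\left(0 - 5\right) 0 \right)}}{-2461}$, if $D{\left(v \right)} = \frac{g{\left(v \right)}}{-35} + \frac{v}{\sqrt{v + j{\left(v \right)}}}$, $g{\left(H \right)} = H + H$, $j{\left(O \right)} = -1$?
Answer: $0$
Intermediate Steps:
$g{\left(H \right)} = 2 H$
$D{\left(v \right)} = - \frac{2 v}{35} + \frac{v}{\sqrt{-1 + v}}$ ($D{\left(v \right)} = \frac{2 v}{-35} + \frac{v}{\sqrt{v - 1}} = 2 v \left(- \frac{1}{35}\right) + \frac{v}{\sqrt{-1 + v}} = - \frac{2 v}{35} + \frac{v}{\sqrt{-1 + v}}$)
$\frac{D{\left(\left(0 - 5\right) 0 \right)}}{-2461} = \frac{- \frac{2 \left(0 - 5\right) 0}{35} + \frac{\left(0 - 5\right) 0}{\sqrt{-1 + \left(0 - 5\right) 0}}}{-2461} = \left(- \frac{2 \left(\left(-5\right) 0\right)}{35} + \frac{\left(-5\right) 0}{\sqrt{-1 - 0}}\right) \left(- \frac{1}{2461}\right) = \left(\left(- \frac{2}{35}\right) 0 + \frac{0}{\sqrt{-1 + 0}}\right) \left(- \frac{1}{2461}\right) = \left(0 + \frac{0}{i}\right) \left(- \frac{1}{2461}\right) = \left(0 + 0 \left(- i\right)\right) \left(- \frac{1}{2461}\right) = \left(0 + 0\right) \left(- \frac{1}{2461}\right) = 0 \left(- \frac{1}{2461}\right) = 0$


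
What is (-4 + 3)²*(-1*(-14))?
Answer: 14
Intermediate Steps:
(-4 + 3)²*(-1*(-14)) = (-1)²*14 = 1*14 = 14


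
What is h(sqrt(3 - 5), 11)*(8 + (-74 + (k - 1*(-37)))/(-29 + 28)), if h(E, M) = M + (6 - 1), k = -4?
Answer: 784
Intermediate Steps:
h(E, M) = 5 + M (h(E, M) = M + 5 = 5 + M)
h(sqrt(3 - 5), 11)*(8 + (-74 + (k - 1*(-37)))/(-29 + 28)) = (5 + 11)*(8 + (-74 + (-4 - 1*(-37)))/(-29 + 28)) = 16*(8 + (-74 + (-4 + 37))/(-1)) = 16*(8 + (-74 + 33)*(-1)) = 16*(8 - 41*(-1)) = 16*(8 + 41) = 16*49 = 784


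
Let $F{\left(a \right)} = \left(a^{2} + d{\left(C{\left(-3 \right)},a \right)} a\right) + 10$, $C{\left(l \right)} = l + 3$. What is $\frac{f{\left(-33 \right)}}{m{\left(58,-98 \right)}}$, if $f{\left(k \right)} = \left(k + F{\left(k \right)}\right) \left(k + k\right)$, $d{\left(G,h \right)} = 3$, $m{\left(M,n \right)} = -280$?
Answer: $\frac{31911}{140} \approx 227.94$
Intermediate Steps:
$C{\left(l \right)} = 3 + l$
$F{\left(a \right)} = 10 + a^{2} + 3 a$ ($F{\left(a \right)} = \left(a^{2} + 3 a\right) + 10 = 10 + a^{2} + 3 a$)
$f{\left(k \right)} = 2 k \left(10 + k^{2} + 4 k\right)$ ($f{\left(k \right)} = \left(k + \left(10 + k^{2} + 3 k\right)\right) \left(k + k\right) = \left(10 + k^{2} + 4 k\right) 2 k = 2 k \left(10 + k^{2} + 4 k\right)$)
$\frac{f{\left(-33 \right)}}{m{\left(58,-98 \right)}} = \frac{2 \left(-33\right) \left(10 + \left(-33\right)^{2} + 4 \left(-33\right)\right)}{-280} = 2 \left(-33\right) \left(10 + 1089 - 132\right) \left(- \frac{1}{280}\right) = 2 \left(-33\right) 967 \left(- \frac{1}{280}\right) = \left(-63822\right) \left(- \frac{1}{280}\right) = \frac{31911}{140}$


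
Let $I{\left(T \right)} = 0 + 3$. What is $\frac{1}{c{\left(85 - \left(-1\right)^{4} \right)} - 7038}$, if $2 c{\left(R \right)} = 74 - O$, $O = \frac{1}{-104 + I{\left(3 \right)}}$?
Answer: $- \frac{202}{1414201} \approx -0.00014284$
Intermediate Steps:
$I{\left(T \right)} = 3$
$O = - \frac{1}{101}$ ($O = \frac{1}{-104 + 3} = \frac{1}{-101} = - \frac{1}{101} \approx -0.009901$)
$c{\left(R \right)} = \frac{7475}{202}$ ($c{\left(R \right)} = \frac{74 - - \frac{1}{101}}{2} = \frac{74 + \frac{1}{101}}{2} = \frac{1}{2} \cdot \frac{7475}{101} = \frac{7475}{202}$)
$\frac{1}{c{\left(85 - \left(-1\right)^{4} \right)} - 7038} = \frac{1}{\frac{7475}{202} - 7038} = \frac{1}{- \frac{1414201}{202}} = - \frac{202}{1414201}$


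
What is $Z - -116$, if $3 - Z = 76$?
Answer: $43$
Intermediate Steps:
$Z = -73$ ($Z = 3 - 76 = -73$)
$Z - -116 = -73 - -116 = -73 + 116 = 43$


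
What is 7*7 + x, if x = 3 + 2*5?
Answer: 62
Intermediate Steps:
x = 13 (x = 3 + 10 = 13)
7*7 + x = 7*7 + 13 = 49 + 13 = 62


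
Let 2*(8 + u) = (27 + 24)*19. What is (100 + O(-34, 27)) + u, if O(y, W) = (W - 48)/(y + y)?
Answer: 39223/68 ≈ 576.81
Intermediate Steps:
u = 953/2 (u = -8 + ((27 + 24)*19)/2 = -8 + (51*19)/2 = -8 + (1/2)*969 = -8 + 969/2 = 953/2 ≈ 476.50)
O(y, W) = (-48 + W)/(2*y) (O(y, W) = (-48 + W)/((2*y)) = (-48 + W)*(1/(2*y)) = (-48 + W)/(2*y))
(100 + O(-34, 27)) + u = (100 + (1/2)*(-48 + 27)/(-34)) + 953/2 = (100 + (1/2)*(-1/34)*(-21)) + 953/2 = (100 + 21/68) + 953/2 = 6821/68 + 953/2 = 39223/68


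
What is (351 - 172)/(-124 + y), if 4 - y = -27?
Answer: -179/93 ≈ -1.9247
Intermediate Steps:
y = 31 (y = 4 - 1*(-27) = 4 + 27 = 31)
(351 - 172)/(-124 + y) = (351 - 172)/(-124 + 31) = 179/(-93) = 179*(-1/93) = -179/93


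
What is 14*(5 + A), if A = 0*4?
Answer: 70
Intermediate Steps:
A = 0
14*(5 + A) = 14*(5 + 0) = 14*5 = 70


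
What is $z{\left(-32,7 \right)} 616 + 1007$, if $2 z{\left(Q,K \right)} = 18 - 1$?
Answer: $6243$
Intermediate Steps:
$z{\left(Q,K \right)} = \frac{17}{2}$ ($z{\left(Q,K \right)} = \frac{18 - 1}{2} = \frac{1}{2} \cdot 17 = \frac{17}{2}$)
$z{\left(-32,7 \right)} 616 + 1007 = \frac{17}{2} \cdot 616 + 1007 = 5236 + 1007 = 6243$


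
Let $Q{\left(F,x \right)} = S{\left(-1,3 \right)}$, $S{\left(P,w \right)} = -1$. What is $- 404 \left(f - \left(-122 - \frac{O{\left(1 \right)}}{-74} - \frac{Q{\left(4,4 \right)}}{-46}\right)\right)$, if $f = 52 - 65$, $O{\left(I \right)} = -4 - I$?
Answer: $- \frac{37505340}{851} \approx -44072.0$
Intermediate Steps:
$Q{\left(F,x \right)} = -1$
$f = -13$
$- 404 \left(f - \left(-122 - \frac{O{\left(1 \right)}}{-74} - \frac{Q{\left(4,4 \right)}}{-46}\right)\right) = - 404 \left(-13 + \left(\left(-3 - \left(- \frac{1}{46} - \frac{-4 - 1}{-74}\right)\right) + 125\right)\right) = - 404 \left(-13 + \left(\left(-3 - \left(- \frac{1}{46} - \left(-4 - 1\right) \left(- \frac{1}{74}\right)\right)\right) + 125\right)\right) = - 404 \left(-13 + \left(\left(-3 + \left(\left(-5\right) \left(- \frac{1}{74}\right) + \frac{1}{46}\right)\right) + 125\right)\right) = - 404 \left(-13 + \left(\left(-3 + \left(\frac{5}{74} + \frac{1}{46}\right)\right) + 125\right)\right) = - 404 \left(-13 + \left(\left(-3 + \frac{76}{851}\right) + 125\right)\right) = - 404 \left(-13 + \left(- \frac{2477}{851} + 125\right)\right) = - 404 \left(-13 + \frac{103898}{851}\right) = \left(-404\right) \frac{92835}{851} = - \frac{37505340}{851}$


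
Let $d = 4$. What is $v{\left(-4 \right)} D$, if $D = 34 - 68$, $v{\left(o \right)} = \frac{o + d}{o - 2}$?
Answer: $0$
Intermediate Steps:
$v{\left(o \right)} = \frac{4 + o}{-2 + o}$ ($v{\left(o \right)} = \frac{o + 4}{o - 2} = \frac{4 + o}{-2 + o}$)
$D = -34$
$v{\left(-4 \right)} D = \frac{4 - 4}{-2 - 4} \left(-34\right) = \frac{1}{-6} \cdot 0 \left(-34\right) = \left(- \frac{1}{6}\right) 0 \left(-34\right) = 0 \left(-34\right) = 0$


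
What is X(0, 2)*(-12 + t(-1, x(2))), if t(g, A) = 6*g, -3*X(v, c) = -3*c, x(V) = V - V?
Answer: -36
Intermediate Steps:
x(V) = 0
X(v, c) = c (X(v, c) = -(-1)*c = c)
X(0, 2)*(-12 + t(-1, x(2))) = 2*(-12 + 6*(-1)) = 2*(-12 - 6) = 2*(-18) = -36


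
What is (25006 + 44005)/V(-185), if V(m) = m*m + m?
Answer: 69011/34040 ≈ 2.0274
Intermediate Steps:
V(m) = m + m² (V(m) = m² + m = m + m²)
(25006 + 44005)/V(-185) = (25006 + 44005)/((-185*(1 - 185))) = 69011/((-185*(-184))) = 69011/34040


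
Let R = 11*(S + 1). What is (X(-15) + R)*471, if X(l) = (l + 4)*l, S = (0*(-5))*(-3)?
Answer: 82896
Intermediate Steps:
S = 0 (S = 0*(-3) = 0)
R = 11 (R = 11*(0 + 1) = 11*1 = 11)
X(l) = l*(4 + l) (X(l) = (4 + l)*l = l*(4 + l))
(X(-15) + R)*471 = (-15*(4 - 15) + 11)*471 = (-15*(-11) + 11)*471 = (165 + 11)*471 = 176*471 = 82896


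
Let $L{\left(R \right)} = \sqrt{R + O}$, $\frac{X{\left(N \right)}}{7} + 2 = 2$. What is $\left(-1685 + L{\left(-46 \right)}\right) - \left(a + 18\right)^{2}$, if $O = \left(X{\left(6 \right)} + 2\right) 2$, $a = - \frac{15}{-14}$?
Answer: $- \frac{401549}{196} + i \sqrt{42} \approx -2048.7 + 6.4807 i$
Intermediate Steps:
$a = \frac{15}{14}$ ($a = \left(-15\right) \left(- \frac{1}{14}\right) = \frac{15}{14} \approx 1.0714$)
$X{\left(N \right)} = 0$ ($X{\left(N \right)} = -14 + 7 \cdot 2 = -14 + 14 = 0$)
$O = 4$ ($O = \left(0 + 2\right) 2 = 2 \cdot 2 = 4$)
$L{\left(R \right)} = \sqrt{4 + R}$ ($L{\left(R \right)} = \sqrt{R + 4} = \sqrt{4 + R}$)
$\left(-1685 + L{\left(-46 \right)}\right) - \left(a + 18\right)^{2} = \left(-1685 + \sqrt{4 - 46}\right) - \left(\frac{15}{14} + 18\right)^{2} = \left(-1685 + \sqrt{-42}\right) - \left(\frac{267}{14}\right)^{2} = \left(-1685 + i \sqrt{42}\right) - \frac{71289}{196} = - \frac{401549}{196} + i \sqrt{42}$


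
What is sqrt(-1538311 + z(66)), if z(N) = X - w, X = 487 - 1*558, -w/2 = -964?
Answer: I*sqrt(1540310) ≈ 1241.1*I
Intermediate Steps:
w = 1928 (w = -2*(-964) = 1928)
X = -71 (X = 487 - 558 = -71)
z(N) = -1999 (z(N) = -71 - 1*1928 = -71 - 1928 = -1999)
sqrt(-1538311 + z(66)) = sqrt(-1538311 - 1999) = sqrt(-1540310) = I*sqrt(1540310)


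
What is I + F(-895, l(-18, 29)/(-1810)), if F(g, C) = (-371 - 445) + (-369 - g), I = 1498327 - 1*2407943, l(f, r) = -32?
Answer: -909906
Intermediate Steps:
I = -909616 (I = 1498327 - 2407943 = -909616)
F(g, C) = -1185 - g (F(g, C) = -816 + (-369 - g) = -1185 - g)
I + F(-895, l(-18, 29)/(-1810)) = -909616 + (-1185 - 1*(-895)) = -909616 + (-1185 + 895) = -909616 - 290 = -909906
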